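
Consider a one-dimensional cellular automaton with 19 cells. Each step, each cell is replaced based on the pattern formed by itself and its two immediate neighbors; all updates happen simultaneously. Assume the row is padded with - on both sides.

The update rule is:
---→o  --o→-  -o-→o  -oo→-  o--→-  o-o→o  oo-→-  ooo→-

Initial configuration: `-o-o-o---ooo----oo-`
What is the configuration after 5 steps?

-ooooo-o-----oo----
------oo-ooo----ooo
ooooo---o----oo----
------o-o-oo----ooo
ooooo-oooo---oo----

ooooo-oooo---oo----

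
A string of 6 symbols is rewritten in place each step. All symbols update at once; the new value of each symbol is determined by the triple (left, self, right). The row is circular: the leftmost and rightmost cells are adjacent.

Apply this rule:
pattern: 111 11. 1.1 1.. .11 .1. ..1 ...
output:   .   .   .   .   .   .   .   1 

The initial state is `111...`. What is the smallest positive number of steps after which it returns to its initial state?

2

....1.
111...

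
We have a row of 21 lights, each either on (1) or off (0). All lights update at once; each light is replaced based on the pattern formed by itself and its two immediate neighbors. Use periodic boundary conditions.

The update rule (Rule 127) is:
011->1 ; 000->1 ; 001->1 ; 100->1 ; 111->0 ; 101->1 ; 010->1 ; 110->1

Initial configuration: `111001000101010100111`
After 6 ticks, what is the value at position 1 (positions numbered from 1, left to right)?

001111111111111111100
111000000000000000111
001111111111111111100  (repeats tick 1; period 2)
tick 6: 111000000000000000111
position 1 holds 1

1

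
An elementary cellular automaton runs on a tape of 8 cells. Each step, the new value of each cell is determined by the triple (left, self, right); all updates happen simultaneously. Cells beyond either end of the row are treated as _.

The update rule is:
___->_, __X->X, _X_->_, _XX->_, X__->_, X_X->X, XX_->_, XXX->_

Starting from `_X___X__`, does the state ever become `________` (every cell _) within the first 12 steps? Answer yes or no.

yes

step 1: X___X___
step 2: ___X____
step 3: __X_____
step 4: _X______
step 5: X_______
step 6: ________
all cells are _ at step 6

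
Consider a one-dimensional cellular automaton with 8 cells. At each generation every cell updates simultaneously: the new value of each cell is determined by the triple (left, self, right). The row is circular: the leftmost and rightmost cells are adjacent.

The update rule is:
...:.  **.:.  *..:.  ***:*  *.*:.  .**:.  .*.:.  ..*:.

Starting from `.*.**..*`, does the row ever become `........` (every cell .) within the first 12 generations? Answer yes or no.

generation 1: ........
all cells are . at generation 1

yes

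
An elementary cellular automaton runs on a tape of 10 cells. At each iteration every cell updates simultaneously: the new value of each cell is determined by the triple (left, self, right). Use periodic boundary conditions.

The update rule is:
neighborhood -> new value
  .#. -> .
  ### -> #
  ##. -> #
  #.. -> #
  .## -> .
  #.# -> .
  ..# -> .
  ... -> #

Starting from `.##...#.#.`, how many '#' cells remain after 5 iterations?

6

iteration 1: ..###....#
iteration 2: #..#####..
iteration 3: .#..#####.
iteration 4: ..#..#####
iteration 5: #..#..####
count of #: 6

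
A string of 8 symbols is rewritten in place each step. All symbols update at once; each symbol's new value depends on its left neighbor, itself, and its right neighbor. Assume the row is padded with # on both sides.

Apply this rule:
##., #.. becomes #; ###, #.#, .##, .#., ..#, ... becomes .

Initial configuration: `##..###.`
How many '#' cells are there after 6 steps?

.##...#.
..##....
#..##...
##..##..
.##..##.
..##..#.
count of #: 3

3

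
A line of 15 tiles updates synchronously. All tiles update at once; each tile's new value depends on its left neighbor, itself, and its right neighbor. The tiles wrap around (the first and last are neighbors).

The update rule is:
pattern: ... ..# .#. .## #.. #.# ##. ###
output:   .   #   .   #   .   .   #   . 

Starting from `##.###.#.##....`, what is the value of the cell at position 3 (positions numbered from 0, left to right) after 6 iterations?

.

iteration 1: ##.#.#...##...#
iteration 2: .#......###..##
iteration 3: .......##.#.###
iteration 4: ......###...#.#
iteration 5: .....##.#..#...
iteration 6: ....###...#....
position 3 holds .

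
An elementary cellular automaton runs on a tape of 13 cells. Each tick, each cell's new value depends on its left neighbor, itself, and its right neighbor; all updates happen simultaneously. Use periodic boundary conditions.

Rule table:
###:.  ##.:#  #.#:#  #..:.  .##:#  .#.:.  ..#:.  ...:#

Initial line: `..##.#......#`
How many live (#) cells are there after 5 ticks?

5

tick 1: ..###..####..
tick 2: #.#.#..#..#.#
tick 3: ##.#.......##
tick 4: .##..#####.#.
tick 5: .##..#...##..
count of #: 5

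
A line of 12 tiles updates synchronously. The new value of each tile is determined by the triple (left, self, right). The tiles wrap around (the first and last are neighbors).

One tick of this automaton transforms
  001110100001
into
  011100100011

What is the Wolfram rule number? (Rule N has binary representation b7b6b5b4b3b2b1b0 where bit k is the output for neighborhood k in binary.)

position 3: 111 → 1  (bit 7 = 1)
position 4: 110 → 0  (bit 6 = 0)
position 5: 101 → 0  (bit 5 = 0)
position 0: 100 → 0  (bit 4 = 0)
position 2: 011 → 1  (bit 3 = 1)
position 6: 010 → 1  (bit 2 = 1)
position 1: 001 → 1  (bit 1 = 1)
position 8: 000 → 0  (bit 0 = 0)
bits b7..b0 = 10001110 = 142

142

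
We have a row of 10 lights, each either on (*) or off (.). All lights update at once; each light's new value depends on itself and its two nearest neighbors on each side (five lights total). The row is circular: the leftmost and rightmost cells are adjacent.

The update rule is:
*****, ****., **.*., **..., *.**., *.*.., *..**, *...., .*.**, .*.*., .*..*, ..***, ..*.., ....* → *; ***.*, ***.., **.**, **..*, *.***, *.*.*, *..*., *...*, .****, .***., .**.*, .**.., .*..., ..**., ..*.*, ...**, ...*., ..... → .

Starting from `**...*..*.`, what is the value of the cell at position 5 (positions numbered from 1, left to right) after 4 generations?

*

*.*..**..*
.****...*.
**.*.*..**
*.*.*****.
position 5 holds *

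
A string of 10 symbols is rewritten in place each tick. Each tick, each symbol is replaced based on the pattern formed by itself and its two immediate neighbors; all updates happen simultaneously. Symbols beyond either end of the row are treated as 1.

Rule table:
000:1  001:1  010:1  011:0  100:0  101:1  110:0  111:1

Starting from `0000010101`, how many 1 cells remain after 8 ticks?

0111111110
1011111101
0101111010
1110110111
1101001011
1011011101
0100101010
1101111111
count of 1: 9

9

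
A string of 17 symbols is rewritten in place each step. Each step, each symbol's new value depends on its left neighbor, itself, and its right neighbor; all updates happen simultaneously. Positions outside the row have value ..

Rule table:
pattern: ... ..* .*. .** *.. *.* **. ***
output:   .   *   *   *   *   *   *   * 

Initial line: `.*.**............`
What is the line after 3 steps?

******...........
*******..........
********.........

********.........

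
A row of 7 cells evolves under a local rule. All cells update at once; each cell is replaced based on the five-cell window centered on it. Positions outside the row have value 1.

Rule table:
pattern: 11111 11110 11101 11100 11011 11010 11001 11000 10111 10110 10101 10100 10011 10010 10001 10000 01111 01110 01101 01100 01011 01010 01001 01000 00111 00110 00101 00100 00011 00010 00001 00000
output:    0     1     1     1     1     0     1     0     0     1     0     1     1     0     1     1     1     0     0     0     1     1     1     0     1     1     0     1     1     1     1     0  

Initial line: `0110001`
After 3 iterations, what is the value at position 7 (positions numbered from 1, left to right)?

1100111
1111110
0000111
position 7 holds 1

1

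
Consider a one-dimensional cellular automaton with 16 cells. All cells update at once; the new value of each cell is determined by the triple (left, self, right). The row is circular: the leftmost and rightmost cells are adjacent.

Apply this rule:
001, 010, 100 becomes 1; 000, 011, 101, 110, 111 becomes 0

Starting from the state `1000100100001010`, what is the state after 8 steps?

0000010110110011

step 1: 1101111110011010
step 2: 0000000001100010
step 3: 0000000010010111
step 4: 1000000111110000
step 5: 1100001000001001
step 6: 0010011100011110
step 7: 0111100010100001
step 8: 0000010110110011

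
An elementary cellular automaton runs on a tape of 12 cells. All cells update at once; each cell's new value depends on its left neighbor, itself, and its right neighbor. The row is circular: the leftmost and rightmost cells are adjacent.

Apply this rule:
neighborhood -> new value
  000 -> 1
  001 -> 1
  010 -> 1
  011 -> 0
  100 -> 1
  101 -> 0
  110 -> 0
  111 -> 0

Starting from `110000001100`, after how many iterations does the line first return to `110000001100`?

2

001111110011
110000001100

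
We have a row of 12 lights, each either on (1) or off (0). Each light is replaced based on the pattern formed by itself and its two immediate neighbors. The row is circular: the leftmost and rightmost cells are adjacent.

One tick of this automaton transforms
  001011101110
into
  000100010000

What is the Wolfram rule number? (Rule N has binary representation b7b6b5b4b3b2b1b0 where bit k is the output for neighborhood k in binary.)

32

position 5: 111 → 0  (bit 7 = 0)
position 6: 110 → 0  (bit 6 = 0)
position 3: 101 → 1  (bit 5 = 1)
position 11: 100 → 0  (bit 4 = 0)
position 4: 011 → 0  (bit 3 = 0)
position 2: 010 → 0  (bit 2 = 0)
position 1: 001 → 0  (bit 1 = 0)
position 0: 000 → 0  (bit 0 = 0)
bits b7..b0 = 00100000 = 32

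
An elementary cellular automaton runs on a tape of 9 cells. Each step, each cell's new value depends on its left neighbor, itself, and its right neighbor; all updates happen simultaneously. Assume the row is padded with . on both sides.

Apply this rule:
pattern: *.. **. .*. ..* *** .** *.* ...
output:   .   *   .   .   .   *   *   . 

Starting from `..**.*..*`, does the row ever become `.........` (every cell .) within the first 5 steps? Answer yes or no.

step 1: ..***....
step 2: ..*.*....
step 3: ...*.....
step 4: .........
all cells are . at step 4

yes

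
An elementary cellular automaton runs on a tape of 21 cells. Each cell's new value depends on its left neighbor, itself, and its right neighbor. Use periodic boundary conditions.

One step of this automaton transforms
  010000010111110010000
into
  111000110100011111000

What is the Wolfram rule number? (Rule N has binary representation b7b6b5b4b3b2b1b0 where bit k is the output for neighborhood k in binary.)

position 10: 111 → 0  (bit 7 = 0)
position 13: 110 → 1  (bit 6 = 1)
position 8: 101 → 0  (bit 5 = 0)
position 2: 100 → 1  (bit 4 = 1)
position 9: 011 → 1  (bit 3 = 1)
position 1: 010 → 1  (bit 2 = 1)
position 0: 001 → 1  (bit 1 = 1)
position 3: 000 → 0  (bit 0 = 0)
bits b7..b0 = 01011110 = 94

94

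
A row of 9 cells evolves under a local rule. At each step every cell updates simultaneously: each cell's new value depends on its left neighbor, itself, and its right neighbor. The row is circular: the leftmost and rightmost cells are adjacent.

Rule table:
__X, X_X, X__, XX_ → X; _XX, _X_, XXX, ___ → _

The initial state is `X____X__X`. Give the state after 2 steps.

_XXX_X_XX

XX__X_XX_
_XXX_X_XX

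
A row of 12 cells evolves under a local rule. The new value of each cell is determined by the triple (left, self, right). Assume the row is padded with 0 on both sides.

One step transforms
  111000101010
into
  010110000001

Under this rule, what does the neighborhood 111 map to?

1

At position 1 the neighborhood is 111; the next row has 1 there.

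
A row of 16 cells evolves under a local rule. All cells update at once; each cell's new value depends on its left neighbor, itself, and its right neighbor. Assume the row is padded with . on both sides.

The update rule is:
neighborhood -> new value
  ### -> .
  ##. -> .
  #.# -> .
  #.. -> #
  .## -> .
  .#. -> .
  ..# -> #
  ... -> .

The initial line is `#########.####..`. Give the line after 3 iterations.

..............#.
.............#.#
............#...

............#...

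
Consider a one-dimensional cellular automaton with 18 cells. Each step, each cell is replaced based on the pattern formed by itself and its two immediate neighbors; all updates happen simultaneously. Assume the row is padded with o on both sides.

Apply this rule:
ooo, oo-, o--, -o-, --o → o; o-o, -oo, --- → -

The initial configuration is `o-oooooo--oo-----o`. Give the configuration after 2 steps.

ooo-oooooo--oo-oo-

o--ooooooo-oo---o-
ooo-oooooo--oo-oo-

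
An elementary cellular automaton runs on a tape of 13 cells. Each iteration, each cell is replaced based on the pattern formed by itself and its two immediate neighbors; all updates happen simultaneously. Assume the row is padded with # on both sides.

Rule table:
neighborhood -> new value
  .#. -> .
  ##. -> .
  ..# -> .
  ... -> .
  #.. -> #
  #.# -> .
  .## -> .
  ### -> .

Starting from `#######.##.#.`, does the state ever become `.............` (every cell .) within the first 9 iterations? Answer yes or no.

.............
all cells are . at iteration 1

yes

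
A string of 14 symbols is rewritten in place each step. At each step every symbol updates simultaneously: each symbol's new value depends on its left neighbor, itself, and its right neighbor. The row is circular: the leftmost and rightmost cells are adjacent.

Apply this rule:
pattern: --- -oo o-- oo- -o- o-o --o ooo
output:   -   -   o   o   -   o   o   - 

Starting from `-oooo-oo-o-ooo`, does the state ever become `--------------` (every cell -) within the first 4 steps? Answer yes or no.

o---oo-oo-o--o
oo-o-oo-oo-oo-
-oo-o-oo-oo-oo
o-oo-o-oo-oo-o
step 4 is o-oo-o-oo-oo-o, still not uniform -

no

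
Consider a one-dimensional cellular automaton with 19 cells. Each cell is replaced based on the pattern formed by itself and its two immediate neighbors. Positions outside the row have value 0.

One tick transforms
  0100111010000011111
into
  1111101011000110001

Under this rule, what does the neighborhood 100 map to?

At position 2 the neighborhood is 100; the next row has 1 there.

1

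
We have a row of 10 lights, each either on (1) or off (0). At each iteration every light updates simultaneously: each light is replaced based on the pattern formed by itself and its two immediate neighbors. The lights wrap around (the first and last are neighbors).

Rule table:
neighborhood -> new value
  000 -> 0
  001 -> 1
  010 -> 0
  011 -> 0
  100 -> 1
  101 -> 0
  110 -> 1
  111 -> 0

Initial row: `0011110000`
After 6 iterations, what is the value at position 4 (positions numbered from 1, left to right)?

0100011000
1010101100
0000000111
1000001001
1100010110
0110100010
position 4 holds 0

0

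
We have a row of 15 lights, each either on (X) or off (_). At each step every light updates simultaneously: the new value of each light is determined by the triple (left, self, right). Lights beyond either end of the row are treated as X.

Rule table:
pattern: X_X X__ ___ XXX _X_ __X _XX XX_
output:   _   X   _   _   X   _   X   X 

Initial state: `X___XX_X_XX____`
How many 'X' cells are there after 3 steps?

9

XX__XX_X_XXX___
_XX_XX_X_X_XX__
_XX_XX_X_X_XXX_
count of X: 9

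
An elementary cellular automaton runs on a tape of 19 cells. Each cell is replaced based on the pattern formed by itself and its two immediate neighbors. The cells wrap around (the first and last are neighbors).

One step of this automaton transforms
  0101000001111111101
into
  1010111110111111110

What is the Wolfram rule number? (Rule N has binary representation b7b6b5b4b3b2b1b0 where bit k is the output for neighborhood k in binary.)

position 10: 111 → 1  (bit 7 = 1)
position 16: 110 → 1  (bit 6 = 1)
position 0: 101 → 1  (bit 5 = 1)
position 4: 100 → 1  (bit 4 = 1)
position 9: 011 → 0  (bit 3 = 0)
position 1: 010 → 0  (bit 2 = 0)
position 8: 001 → 1  (bit 1 = 1)
position 5: 000 → 1  (bit 0 = 1)
bits b7..b0 = 11110011 = 243

243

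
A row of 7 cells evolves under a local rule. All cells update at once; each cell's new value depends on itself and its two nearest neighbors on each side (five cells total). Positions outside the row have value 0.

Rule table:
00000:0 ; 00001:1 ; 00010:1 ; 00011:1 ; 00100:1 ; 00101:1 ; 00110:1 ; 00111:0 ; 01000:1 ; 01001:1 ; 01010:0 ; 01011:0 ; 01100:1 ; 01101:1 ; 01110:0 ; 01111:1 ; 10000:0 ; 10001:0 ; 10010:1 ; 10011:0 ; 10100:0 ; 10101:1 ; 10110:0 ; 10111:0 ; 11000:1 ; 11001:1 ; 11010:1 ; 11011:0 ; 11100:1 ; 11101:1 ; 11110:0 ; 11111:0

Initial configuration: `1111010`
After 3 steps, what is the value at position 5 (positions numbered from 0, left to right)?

0101101
1100110
1110111
position 5 holds 1

1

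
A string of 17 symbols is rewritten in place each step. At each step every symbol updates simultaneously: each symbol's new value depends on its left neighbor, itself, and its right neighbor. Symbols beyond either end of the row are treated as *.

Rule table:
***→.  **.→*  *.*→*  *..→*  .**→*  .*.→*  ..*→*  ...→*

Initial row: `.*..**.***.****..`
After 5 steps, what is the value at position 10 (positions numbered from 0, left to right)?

*

step 1: ********.***..***
step 2: .......***.****..
step 3: ********.***..***  (repeats step 1; period 2)
step 5: ********.***..***
position 10 holds *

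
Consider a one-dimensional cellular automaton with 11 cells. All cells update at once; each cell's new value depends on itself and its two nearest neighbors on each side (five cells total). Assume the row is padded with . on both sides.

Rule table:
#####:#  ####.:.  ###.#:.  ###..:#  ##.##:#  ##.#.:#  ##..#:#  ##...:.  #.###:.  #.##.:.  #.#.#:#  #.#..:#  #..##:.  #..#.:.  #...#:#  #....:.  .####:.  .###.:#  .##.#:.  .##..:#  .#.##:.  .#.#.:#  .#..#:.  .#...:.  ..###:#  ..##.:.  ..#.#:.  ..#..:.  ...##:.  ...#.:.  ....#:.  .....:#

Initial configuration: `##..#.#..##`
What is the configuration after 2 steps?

.##..##...#
..##..#.#..

..##..#.#..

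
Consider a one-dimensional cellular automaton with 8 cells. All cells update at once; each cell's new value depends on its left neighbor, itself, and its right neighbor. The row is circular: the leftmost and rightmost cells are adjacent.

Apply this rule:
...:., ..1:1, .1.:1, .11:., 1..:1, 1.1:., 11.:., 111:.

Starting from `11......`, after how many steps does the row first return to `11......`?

6

step 1: ..1....1
step 2: 1111..11
step 3: ....11..
step 4: ...1..1.
step 5: ..111111
step 6: 11......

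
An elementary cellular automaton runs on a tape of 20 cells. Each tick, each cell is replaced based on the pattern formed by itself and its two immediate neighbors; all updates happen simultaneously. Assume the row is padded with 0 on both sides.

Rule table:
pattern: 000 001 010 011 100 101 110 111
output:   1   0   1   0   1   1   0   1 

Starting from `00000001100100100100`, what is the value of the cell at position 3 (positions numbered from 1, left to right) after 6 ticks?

0

11111100010110110111
01111011011001001010
00110100100101101111
10001110110110010110
11100101001001011001
01010111101101100101
position 3 holds 0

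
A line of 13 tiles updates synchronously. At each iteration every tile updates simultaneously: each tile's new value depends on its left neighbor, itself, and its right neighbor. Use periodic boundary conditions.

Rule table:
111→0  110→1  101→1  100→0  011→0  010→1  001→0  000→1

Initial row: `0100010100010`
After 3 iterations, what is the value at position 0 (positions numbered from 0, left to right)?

0101011101010
0111100111110
0000100000010
position 0 holds 0

0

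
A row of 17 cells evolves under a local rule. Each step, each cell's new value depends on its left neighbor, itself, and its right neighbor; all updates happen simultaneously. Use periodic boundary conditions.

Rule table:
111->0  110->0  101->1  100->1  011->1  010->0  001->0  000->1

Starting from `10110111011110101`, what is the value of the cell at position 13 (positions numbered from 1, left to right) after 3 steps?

1

01101100110001011
11011010101100110
10110101011010101
position 13 holds 1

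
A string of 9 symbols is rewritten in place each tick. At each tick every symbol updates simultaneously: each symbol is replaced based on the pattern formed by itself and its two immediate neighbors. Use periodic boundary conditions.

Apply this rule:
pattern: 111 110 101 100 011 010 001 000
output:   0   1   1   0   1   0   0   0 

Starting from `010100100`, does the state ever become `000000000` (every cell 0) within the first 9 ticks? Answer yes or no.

yes

tick 1: 001000000
tick 2: 000000000
all cells are 0 at tick 2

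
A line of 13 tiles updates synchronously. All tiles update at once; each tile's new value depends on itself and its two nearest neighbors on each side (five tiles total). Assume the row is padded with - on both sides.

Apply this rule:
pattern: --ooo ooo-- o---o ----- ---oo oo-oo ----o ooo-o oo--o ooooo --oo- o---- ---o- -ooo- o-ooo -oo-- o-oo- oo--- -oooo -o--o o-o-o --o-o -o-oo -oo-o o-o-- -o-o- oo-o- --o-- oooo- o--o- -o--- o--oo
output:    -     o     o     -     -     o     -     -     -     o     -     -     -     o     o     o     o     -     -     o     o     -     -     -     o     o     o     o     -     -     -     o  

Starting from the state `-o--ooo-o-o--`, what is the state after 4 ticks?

------oo-oo--

tick 1: -ooo-o-oooo--
tick 2: --o-oo-o--o--
tick 3: ----o-ooo-o--
tick 4: ------oo-oo--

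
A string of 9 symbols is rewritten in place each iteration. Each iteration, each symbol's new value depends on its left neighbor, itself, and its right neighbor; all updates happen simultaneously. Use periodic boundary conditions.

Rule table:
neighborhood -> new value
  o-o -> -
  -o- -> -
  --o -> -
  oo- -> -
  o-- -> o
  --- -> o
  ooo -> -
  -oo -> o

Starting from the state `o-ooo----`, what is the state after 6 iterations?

--o--ooo-
o--o-o--o
-o----o-o
--ooo----
o-o--oooo
---o-o---

---o-o---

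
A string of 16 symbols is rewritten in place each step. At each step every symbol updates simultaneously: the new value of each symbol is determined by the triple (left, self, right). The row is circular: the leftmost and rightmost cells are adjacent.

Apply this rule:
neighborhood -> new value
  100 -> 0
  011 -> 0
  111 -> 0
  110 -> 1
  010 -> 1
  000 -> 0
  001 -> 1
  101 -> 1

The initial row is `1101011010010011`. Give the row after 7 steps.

0111101110110100
1000110011011100
1001010101100101
1011111110101110
1100000011110011
0100000100010100
1100001100111100

1100001100111100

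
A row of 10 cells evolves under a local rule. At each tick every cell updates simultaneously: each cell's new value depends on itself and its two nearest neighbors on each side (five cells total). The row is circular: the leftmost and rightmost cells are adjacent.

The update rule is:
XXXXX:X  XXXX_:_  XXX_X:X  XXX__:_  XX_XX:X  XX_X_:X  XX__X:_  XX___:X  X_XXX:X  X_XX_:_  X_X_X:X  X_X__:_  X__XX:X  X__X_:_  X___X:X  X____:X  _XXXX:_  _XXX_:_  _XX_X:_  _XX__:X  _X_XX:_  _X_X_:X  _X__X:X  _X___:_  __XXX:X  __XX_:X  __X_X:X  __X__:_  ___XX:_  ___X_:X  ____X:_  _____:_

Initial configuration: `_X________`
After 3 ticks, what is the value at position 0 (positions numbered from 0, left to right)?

X

X__X______
_X___X___X
X__XX__XXX
position 0 holds X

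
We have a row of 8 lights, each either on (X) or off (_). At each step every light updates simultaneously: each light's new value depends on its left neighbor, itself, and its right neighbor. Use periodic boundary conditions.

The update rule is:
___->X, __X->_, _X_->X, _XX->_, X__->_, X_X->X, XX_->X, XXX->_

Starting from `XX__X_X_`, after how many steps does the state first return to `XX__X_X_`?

_X__XXXX
XX_____X
_X_XXX__
_XX__X_X
X_X__XXX
XXX_____
__X_XXX_
X_XX__X_
XX_X__XX
_XXX____
___X_XXX
_X_XX__X
XXX_X__X
__XXX___
X___X_XX
X_X_XX__
XXXX_X__
___XXX__
XX___X_X
_X_X_XX_
_XXXX_X_
____XXX_
XXX___X_
__X_X_XX
__XXXX_X
_____XXX
_XXX___X
X__X_X_X
X__XXXX_
X_____XX
X_XXX___
XX__X_X_

32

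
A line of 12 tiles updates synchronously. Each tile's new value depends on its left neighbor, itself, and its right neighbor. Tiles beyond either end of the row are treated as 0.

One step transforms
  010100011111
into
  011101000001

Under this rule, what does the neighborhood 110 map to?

1

At position 11 the neighborhood is 110; the next row has 1 there.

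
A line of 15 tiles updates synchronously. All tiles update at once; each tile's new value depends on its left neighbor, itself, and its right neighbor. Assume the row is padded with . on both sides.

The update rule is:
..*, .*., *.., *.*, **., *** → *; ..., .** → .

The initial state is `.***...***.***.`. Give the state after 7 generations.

*.**.**.*****.*

generation 1: *.***.*.***.***
generation 2: **.*****.***.**
generation 3: .**.*****.***.*
generation 4: *.**.*****.****
generation 5: **.**.*****.***
generation 6: .**.**.*****.**
generation 7: *.**.**.*****.*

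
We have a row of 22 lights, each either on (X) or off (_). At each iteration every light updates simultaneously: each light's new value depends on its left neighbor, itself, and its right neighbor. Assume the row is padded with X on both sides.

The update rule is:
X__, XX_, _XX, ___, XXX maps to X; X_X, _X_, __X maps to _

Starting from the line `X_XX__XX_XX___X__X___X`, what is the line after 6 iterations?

X_XXX_XX_XXXX__X__XX_X
X_XXX_XX_XXXXX__X_XX_X
X_XXX_XX_XXXXXX___XX_X
X_XXX_XX_XXXXXXXX_XX_X
X_XXX_XX_XXXXXXXX_XX_X  (fixed point — unchanged through iteration 6)

X_XXX_XX_XXXXXXXX_XX_X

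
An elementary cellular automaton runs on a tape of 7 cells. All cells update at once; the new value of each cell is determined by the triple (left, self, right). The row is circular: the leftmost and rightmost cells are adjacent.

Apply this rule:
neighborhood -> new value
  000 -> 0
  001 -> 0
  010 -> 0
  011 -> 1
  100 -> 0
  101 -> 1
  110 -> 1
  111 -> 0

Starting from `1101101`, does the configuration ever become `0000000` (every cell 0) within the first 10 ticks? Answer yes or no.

0111111
1100001
0100001
1000000
0000000
all cells are 0 at tick 5

yes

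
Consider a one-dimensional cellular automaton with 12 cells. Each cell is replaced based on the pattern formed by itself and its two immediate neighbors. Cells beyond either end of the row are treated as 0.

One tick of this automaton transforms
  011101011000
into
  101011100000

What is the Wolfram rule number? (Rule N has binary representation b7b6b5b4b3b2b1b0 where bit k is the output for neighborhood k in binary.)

166

position 2: 111 → 1  (bit 7 = 1)
position 3: 110 → 0  (bit 6 = 0)
position 4: 101 → 1  (bit 5 = 1)
position 9: 100 → 0  (bit 4 = 0)
position 1: 011 → 0  (bit 3 = 0)
position 5: 010 → 1  (bit 2 = 1)
position 0: 001 → 1  (bit 1 = 1)
position 10: 000 → 0  (bit 0 = 0)
bits b7..b0 = 10100110 = 166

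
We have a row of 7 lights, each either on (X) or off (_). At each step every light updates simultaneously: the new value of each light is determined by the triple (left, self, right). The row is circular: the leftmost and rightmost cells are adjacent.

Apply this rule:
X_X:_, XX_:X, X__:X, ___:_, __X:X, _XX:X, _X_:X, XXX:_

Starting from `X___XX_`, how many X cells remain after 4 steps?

4

XX_XXX_
XX_X_X_
XX_X_X_  (fixed point — unchanged through step 4)
count of X: 4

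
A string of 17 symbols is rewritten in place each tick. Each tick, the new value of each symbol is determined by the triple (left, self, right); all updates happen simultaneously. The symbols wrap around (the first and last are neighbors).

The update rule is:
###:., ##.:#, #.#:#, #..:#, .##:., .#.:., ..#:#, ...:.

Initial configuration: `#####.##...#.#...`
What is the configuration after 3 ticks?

.##.#.##.##.#.#.#

tick 1: ....##.##.#.#.#.#
tick 2: #..#.##.##.#.#.#.
tick 3: .##.#.##.##.#.#.#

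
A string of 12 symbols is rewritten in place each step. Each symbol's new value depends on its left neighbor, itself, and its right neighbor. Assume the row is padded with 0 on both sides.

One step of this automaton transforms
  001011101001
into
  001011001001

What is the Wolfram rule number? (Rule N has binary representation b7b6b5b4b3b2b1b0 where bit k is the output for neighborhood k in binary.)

140

position 5: 111 → 1  (bit 7 = 1)
position 6: 110 → 0  (bit 6 = 0)
position 3: 101 → 0  (bit 5 = 0)
position 9: 100 → 0  (bit 4 = 0)
position 4: 011 → 1  (bit 3 = 1)
position 2: 010 → 1  (bit 2 = 1)
position 1: 001 → 0  (bit 1 = 0)
position 0: 000 → 0  (bit 0 = 0)
bits b7..b0 = 10001100 = 140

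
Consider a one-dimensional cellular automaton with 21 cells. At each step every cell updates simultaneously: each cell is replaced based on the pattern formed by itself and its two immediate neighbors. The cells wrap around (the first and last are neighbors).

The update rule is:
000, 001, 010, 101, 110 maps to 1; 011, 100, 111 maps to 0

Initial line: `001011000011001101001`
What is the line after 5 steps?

011101011101010111011
100111100111111001101
101000101000001010110
111011111011111111011
001100001100000001100

001100001100000001100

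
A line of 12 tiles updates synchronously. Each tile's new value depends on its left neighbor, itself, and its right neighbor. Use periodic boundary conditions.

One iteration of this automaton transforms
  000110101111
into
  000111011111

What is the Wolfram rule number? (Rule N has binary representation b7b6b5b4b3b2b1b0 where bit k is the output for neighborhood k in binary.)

position 9: 111 → 1  (bit 7 = 1)
position 4: 110 → 1  (bit 6 = 1)
position 5: 101 → 1  (bit 5 = 1)
position 0: 100 → 0  (bit 4 = 0)
position 3: 011 → 1  (bit 3 = 1)
position 6: 010 → 0  (bit 2 = 0)
position 2: 001 → 0  (bit 1 = 0)
position 1: 000 → 0  (bit 0 = 0)
bits b7..b0 = 11101000 = 232

232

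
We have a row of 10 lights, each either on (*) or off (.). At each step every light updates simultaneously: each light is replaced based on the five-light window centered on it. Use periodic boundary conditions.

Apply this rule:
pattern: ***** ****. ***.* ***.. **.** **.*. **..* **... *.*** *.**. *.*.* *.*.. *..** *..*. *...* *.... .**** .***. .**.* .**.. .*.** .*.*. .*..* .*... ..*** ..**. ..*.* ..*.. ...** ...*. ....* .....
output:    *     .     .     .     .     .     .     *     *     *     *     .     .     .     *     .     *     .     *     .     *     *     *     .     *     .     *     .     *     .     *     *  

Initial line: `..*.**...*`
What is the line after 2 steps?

***...*...

*.***.**..
***...*...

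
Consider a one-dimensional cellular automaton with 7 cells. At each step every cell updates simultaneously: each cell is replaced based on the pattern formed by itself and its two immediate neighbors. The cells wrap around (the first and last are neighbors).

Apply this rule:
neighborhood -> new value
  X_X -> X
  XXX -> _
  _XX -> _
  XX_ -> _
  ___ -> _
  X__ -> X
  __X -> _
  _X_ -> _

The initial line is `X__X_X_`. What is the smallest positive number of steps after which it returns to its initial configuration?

7

_X__X_X
X_X__X_
_X_X__X
X_X_X__
_X_X_X_
__X_X_X
X__X_X_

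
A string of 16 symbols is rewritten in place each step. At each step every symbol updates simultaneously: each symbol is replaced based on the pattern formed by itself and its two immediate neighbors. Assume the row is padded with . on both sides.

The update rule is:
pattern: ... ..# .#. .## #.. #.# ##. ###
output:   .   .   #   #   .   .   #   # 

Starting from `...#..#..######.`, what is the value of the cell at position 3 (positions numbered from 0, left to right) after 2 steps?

step 1: ...#..#..######.  (fixed point — unchanged through step 2)
position 3 holds #

#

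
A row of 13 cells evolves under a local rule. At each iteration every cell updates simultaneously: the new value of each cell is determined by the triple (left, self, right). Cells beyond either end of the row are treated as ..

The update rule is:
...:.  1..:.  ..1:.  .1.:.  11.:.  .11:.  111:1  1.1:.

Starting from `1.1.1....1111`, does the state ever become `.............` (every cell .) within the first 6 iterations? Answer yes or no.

..........11.
.............
all cells are . at iteration 2

yes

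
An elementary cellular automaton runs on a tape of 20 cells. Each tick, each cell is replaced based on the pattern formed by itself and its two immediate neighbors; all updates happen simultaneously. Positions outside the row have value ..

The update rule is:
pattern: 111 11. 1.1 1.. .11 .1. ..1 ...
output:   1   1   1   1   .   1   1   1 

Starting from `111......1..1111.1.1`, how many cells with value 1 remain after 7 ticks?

16

.11111111111.1111111
1.11111111111.111111
11.11111111111.11111
.11.11111111111.1111
1.11.11111111111.111
11.11.11111111111.11
.11.11.11111111111.1
count of 1: 16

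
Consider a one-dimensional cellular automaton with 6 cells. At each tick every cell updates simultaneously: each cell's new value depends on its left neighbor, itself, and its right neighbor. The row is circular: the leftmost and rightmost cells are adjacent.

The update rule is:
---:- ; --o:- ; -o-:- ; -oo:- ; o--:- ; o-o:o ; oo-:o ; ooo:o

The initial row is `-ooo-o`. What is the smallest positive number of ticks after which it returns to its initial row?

6

tick 1: o-ooo-
tick 2: -o-ooo
tick 3: o-o-oo
tick 4: oo-o-o
tick 5: ooo-o-
tick 6: -ooo-o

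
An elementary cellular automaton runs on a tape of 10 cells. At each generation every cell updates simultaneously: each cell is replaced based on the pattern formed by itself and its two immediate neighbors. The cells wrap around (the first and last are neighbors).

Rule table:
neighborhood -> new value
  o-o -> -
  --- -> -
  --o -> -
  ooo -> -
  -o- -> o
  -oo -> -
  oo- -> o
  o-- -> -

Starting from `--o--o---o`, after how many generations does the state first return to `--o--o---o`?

1

generation 1: --o--o---o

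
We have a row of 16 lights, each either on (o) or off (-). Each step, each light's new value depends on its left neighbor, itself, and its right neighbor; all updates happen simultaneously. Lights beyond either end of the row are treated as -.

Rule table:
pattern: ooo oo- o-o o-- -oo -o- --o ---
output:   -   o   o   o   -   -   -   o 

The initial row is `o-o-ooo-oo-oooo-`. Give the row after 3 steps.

o--o-o--oo--oo--

-o-o--oo-oo---oo
--o-o--oo-ooo--o
o--o-o--oo--oo--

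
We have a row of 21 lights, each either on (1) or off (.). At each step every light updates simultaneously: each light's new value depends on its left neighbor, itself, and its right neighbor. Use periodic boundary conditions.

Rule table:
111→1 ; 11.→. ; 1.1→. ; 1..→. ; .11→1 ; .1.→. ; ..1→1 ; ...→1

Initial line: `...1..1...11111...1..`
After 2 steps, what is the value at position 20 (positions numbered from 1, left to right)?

111..1..111111..11..1
11..1..111111..11..11
position 20 holds 1

1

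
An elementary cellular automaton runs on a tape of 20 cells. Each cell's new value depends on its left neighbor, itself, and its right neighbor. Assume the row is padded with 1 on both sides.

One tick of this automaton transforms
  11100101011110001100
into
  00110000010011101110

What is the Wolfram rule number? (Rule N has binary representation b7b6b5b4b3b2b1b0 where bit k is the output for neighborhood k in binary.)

position 0: 111 → 0  (bit 7 = 0)
position 2: 110 → 1  (bit 6 = 1)
position 6: 101 → 0  (bit 5 = 0)
position 3: 100 → 1  (bit 4 = 1)
position 9: 011 → 1  (bit 3 = 1)
position 5: 010 → 0  (bit 2 = 0)
position 4: 001 → 0  (bit 1 = 0)
position 14: 000 → 1  (bit 0 = 1)
bits b7..b0 = 01011001 = 89

89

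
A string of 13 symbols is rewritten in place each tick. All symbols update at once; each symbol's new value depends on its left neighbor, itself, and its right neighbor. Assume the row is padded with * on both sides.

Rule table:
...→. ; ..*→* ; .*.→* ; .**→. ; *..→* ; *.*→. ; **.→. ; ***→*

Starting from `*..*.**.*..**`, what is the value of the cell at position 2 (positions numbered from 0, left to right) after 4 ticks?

.

tick 1: .***....***.*
tick 2: ..*.*..*.*...
tick 3: ***.****.**.*
tick 4: **...**......
position 2 holds .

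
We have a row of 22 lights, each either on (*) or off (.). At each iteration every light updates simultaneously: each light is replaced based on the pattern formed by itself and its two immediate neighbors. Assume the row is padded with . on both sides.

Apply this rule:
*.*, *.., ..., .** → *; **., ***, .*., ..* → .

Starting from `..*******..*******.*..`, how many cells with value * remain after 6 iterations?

*.*......*.*......*.**
.*.*****..*.*****..**.
..**....*..**....*.*.*
*.*.***..*.*.***..*.*.
.*.**..*..*.**..*..*.*
..**.*..*..**.*..*..*.
count of *: 9

9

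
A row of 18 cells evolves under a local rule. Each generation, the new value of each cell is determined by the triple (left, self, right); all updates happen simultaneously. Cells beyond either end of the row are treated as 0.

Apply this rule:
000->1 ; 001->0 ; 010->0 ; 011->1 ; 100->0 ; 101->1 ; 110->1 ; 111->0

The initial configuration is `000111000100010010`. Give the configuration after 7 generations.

110101010001000000
111010100100011111
101101000001010001
011110011100100100
010010010100000001
000000001001111100
111111100001000101

111111100001000101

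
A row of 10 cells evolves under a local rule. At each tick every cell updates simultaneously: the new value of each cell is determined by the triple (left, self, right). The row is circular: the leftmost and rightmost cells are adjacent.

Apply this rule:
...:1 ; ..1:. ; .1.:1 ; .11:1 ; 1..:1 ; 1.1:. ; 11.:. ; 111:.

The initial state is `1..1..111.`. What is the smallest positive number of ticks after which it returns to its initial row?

11.11.1...
1..1..111.

2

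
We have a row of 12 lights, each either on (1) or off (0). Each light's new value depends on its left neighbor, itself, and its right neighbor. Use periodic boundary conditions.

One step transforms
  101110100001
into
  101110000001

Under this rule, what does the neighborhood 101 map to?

At position 1 the neighborhood is 101; the next row has 0 there.

0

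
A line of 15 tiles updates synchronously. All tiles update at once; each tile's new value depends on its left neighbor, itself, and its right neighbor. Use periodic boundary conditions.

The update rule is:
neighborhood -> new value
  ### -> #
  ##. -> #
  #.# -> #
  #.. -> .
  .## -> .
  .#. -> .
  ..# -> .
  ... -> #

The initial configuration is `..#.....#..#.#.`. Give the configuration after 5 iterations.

iteration 1: #...###.....#..
iteration 2: ..#..##.###....
iteration 3: #.....##.##.###
iteration 4: #.###..##.##.##
iteration 5: ##.##...##.##.#

##.##...##.##.#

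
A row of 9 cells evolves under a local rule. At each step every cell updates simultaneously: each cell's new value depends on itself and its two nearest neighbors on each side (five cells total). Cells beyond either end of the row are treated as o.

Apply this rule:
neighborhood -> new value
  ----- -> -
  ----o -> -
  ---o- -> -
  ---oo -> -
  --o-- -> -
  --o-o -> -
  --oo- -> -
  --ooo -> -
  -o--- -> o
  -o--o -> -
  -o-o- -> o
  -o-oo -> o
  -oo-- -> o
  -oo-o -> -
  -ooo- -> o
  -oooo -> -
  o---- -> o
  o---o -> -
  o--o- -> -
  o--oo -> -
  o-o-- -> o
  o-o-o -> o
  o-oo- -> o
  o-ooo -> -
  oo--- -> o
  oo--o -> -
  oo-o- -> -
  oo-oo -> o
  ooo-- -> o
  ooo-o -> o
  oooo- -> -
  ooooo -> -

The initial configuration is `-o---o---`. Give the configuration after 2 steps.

step 1: -oo---o--
step 2: oooo-----

oooo-----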